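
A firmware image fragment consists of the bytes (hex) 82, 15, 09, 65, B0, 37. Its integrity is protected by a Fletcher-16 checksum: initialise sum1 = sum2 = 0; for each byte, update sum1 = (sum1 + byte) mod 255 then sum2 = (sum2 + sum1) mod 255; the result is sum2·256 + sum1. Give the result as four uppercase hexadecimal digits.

65ED

Running sums (mod 255):
  after byte 0 (82): sum1=130, sum2=130
  after byte 1 (15): sum1=151, sum2=26
  after byte 2 (09): sum1=160, sum2=186
  after byte 3 (65): sum1=6, sum2=192
  after byte 4 (B0): sum1=182, sum2=119
  after byte 5 (37): sum1=237, sum2=101
Checksum = sum2·256 + sum1 = 101·256 + 237 = 26093 = 0x65ED.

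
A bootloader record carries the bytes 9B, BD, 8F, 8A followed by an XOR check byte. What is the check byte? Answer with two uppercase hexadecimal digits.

23

XOR the bytes together:
  start with 0x9B
  0x9B ⊕ 0xBD = 0x26
  0x26 ⊕ 0x8F = 0xA9
  0xA9 ⊕ 0x8A = 0x23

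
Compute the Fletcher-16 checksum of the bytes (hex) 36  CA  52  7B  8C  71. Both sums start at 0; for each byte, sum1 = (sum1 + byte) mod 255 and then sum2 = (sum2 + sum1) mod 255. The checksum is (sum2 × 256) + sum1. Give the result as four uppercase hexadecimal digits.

81CC

Running sums (mod 255):
  after byte 0 (36): sum1=54, sum2=54
  after byte 1 (CA): sum1=1, sum2=55
  after byte 2 (52): sum1=83, sum2=138
  after byte 3 (7B): sum1=206, sum2=89
  after byte 4 (8C): sum1=91, sum2=180
  after byte 5 (71): sum1=204, sum2=129
Checksum = sum2·256 + sum1 = 129·256 + 204 = 33228 = 0x81CC.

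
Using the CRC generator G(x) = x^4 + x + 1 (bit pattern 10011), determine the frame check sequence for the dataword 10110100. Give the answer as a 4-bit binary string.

Append 4 zeros: 101101000000. Divide by 10011 (XOR where the leading bit is 1):
  pos 0: 10110 XOR 10011 = 00101
  pos 2: 10110 XOR 10011 = 00101
  pos 4: 10100 XOR 10011 = 00111
  pos 6: 11100 XOR 10011 = 01111
  pos 7: 11110 XOR 10011 = 01101
Remainder (last 4 bits) = 1101. This is the CRC / FCS.

1101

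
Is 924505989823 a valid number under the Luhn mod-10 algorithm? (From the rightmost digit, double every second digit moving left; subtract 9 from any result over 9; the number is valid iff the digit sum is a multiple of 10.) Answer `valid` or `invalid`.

From the right, keep odd positions and double even positions (subtract 9 from any doubled value over 9):
  doubled (positions 2,4,...): 4 9 9 0 8 9 → sum 39
  kept (positions 1,3,...): 3 8 8 5 5 2 → sum 31
Total = 70.
70 mod 10 = 0, so the number is valid.

valid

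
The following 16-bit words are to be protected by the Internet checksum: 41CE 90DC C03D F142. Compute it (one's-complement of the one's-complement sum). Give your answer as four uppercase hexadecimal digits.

7BD4

One's-complement addition (fold any carry out of bit 15 back into bit 0):
  0x41CE + 0x90DC = 0x0D2AA
  0xD2AA + 0xC03D = 0x192E7 → wrap carry → 0x92E8
  0x92E8 + 0xF142 = 0x1842A → wrap carry → 0x842B
One's-complement sum = 0x842B.
Checksum = ~0x842B & 0xFFFF = 0x7BD4.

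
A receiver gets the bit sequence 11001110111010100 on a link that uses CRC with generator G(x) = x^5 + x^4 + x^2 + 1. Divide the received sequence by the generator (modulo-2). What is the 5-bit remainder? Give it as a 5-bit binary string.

00000

Modulo-2 division of 11001110111010100 by 110101:
  pos 0: 110011 XOR 110101 = 000110
  pos 3: 110101 XOR 110101 = 000000
  pos 9: 110101 XOR 110101 = 000000
Remainder = 00000 (zero — the frame passes the CRC check).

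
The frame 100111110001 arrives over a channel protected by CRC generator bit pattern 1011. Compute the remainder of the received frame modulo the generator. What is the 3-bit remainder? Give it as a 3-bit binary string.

000

Modulo-2 division of 100111110001 by 1011:
  pos 0: 1001 XOR 1011 = 0010
  pos 2: 1011 XOR 1011 = 0000
  pos 6: 1100 XOR 1011 = 0111
  pos 7: 1110 XOR 1011 = 0101
  pos 8: 1011 XOR 1011 = 0000
Remainder = 000 (zero — the frame passes the CRC check).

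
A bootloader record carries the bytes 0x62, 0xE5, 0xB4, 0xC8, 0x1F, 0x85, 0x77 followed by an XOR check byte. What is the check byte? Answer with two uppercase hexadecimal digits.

XOR the bytes together:
  start with 0x62
  0x62 ⊕ 0xE5 = 0x87
  0x87 ⊕ 0xB4 = 0x33
  0x33 ⊕ 0xC8 = 0xFB
  0xFB ⊕ 0x1F = 0xE4
  0xE4 ⊕ 0x85 = 0x61
  0x61 ⊕ 0x77 = 0x16

16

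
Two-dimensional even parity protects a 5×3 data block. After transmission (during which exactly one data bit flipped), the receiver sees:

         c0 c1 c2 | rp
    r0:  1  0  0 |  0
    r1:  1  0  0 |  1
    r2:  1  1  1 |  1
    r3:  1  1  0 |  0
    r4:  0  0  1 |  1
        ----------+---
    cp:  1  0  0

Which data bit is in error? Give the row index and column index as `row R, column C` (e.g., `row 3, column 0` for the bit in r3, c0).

row 0, column 0

Recompute each row's even parity and compare to rp:
  r0: data parity 1, sent rp 0 → mismatch
  r1: data parity 1, sent rp 1 → ok
  r2: data parity 1, sent rp 1 → ok
  r3: data parity 0, sent rp 0 → ok
  r4: data parity 1, sent rp 1 → ok
Recompute each column's even parity and compare to cp:
  c0: data parity 0, sent cp 1 → mismatch
  c1: data parity 0, sent cp 0 → ok
  c2: data parity 0, sent cp 0 → ok
Exactly one row (r0) and one column (c0) fail → the flipped bit is at their intersection.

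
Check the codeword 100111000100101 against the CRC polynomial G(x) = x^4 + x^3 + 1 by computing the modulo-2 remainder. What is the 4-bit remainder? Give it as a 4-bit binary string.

Modulo-2 division of 100111000100101 by 11001:
  pos 0: 10011 XOR 11001 = 01010
  pos 1: 10101 XOR 11001 = 01100
  pos 2: 11000 XOR 11001 = 00001
  pos 6: 10010 XOR 11001 = 01011
  pos 7: 10110 XOR 11001 = 01111
  pos 8: 11111 XOR 11001 = 00110
  pos 10: 11001 XOR 11001 = 00000
Remainder = 0000 (zero — the frame passes the CRC check).

0000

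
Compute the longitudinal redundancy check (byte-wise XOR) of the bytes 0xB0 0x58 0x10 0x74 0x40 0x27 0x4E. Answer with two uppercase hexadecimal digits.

A5

XOR the bytes together:
  start with 0xB0
  0xB0 ⊕ 0x58 = 0xE8
  0xE8 ⊕ 0x10 = 0xF8
  0xF8 ⊕ 0x74 = 0x8C
  0x8C ⊕ 0x40 = 0xCC
  0xCC ⊕ 0x27 = 0xEB
  0xEB ⊕ 0x4E = 0xA5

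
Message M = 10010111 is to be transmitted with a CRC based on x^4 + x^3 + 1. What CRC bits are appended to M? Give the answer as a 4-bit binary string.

1110

Append 4 zeros: 100101110000. Divide by 11001 (XOR where the leading bit is 1):
  pos 0: 10010 XOR 11001 = 01011
  pos 1: 10111 XOR 11001 = 01110
  pos 2: 11101 XOR 11001 = 00100
  pos 4: 10010 XOR 11001 = 01011
  pos 5: 10110 XOR 11001 = 01111
  pos 6: 11110 XOR 11001 = 00111
Remainder (last 4 bits) = 1110. This is the CRC / FCS.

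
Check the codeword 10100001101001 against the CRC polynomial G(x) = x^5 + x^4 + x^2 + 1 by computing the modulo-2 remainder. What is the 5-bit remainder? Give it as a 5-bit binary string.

00000

Modulo-2 division of 10100001101001 by 110101:
  pos 0: 101000 XOR 110101 = 011101
  pos 1: 111010 XOR 110101 = 001111
  pos 3: 111111 XOR 110101 = 001010
  pos 5: 101001 XOR 110101 = 011100
  pos 6: 111000 XOR 110101 = 001101
  pos 8: 110101 XOR 110101 = 000000
Remainder = 00000 (zero — the frame passes the CRC check).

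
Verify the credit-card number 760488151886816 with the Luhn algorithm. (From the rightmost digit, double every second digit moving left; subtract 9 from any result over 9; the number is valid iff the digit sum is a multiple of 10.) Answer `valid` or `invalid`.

valid

From the right, keep odd positions and double even positions (subtract 9 from any doubled value over 9):
  doubled (positions 2,4,...): 2 3 7 1 7 8 3 → sum 31
  kept (positions 1,3,...): 6 8 8 1 1 8 0 7 → sum 39
Total = 70.
70 mod 10 = 0, so the number is valid.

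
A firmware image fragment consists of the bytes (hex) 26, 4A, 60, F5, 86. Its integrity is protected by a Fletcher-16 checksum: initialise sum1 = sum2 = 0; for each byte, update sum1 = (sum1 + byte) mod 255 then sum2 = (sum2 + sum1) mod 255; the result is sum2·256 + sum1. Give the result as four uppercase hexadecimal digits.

Running sums (mod 255):
  after byte 0 (26): sum1=38, sum2=38
  after byte 1 (4A): sum1=112, sum2=150
  after byte 2 (60): sum1=208, sum2=103
  after byte 3 (F5): sum1=198, sum2=46
  after byte 4 (86): sum1=77, sum2=123
Checksum = sum2·256 + sum1 = 123·256 + 77 = 31565 = 0x7B4D.

7B4D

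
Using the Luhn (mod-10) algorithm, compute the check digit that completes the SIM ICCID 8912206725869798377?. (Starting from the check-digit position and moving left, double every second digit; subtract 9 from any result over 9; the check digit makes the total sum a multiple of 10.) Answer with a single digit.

3

Partial digits right→left: 7 7 3 8 9 7 9 6 8 5 2 7 6 0 2 2 1 9 8
Double every second digit counting from the check-digit position (so the 1st, 3rd, 5th, ... of the partial from the right).
  doubled (with −9 where >9): 5 6 9 9 7 4 3 4 2 7 → sum 56
  kept as-is: 7 8 7 6 5 7 0 2 9 → sum 51
Total = 56 + 51 = 107.
Check digit = (10 − (107 mod 10)) mod 10 = 3.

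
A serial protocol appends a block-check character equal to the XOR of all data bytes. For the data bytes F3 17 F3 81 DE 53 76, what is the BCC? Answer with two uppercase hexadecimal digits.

XOR the bytes together:
  start with 0xF3
  0xF3 ⊕ 0x17 = 0xE4
  0xE4 ⊕ 0xF3 = 0x17
  0x17 ⊕ 0x81 = 0x96
  0x96 ⊕ 0xDE = 0x48
  0x48 ⊕ 0x53 = 0x1B
  0x1B ⊕ 0x76 = 0x6D

6D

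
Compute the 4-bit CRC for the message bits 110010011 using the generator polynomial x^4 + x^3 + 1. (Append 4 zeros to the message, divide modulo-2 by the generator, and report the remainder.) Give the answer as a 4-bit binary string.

Append 4 zeros: 1100100110000. Divide by 11001 (XOR where the leading bit is 1):
  pos 0: 11001 XOR 11001 = 00000
  pos 7: 11000 XOR 11001 = 00001
Remainder (last 4 bits) = 0010. This is the CRC / FCS.

0010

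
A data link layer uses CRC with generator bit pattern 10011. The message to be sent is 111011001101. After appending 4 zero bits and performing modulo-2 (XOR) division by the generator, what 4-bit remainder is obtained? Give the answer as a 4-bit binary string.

1000

Append 4 zeros: 1110110011010000. Divide by 10011 (XOR where the leading bit is 1):
  pos 0: 11101 XOR 10011 = 01110
  pos 1: 11101 XOR 10011 = 01110
  pos 2: 11100 XOR 10011 = 01111
  pos 3: 11110 XOR 10011 = 01101
  pos 4: 11011 XOR 10011 = 01000
  pos 5: 10001 XOR 10011 = 00010
  pos 8: 10010 XOR 10011 = 00001
Remainder (last 4 bits) = 1000. This is the CRC / FCS.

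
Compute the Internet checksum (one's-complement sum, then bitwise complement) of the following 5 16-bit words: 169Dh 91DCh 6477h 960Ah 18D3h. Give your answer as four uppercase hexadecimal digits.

One's-complement addition (fold any carry out of bit 15 back into bit 0):
  0x169D + 0x91DC = 0x0A879
  0xA879 + 0x6477 = 0x10CF0 → wrap carry → 0x0CF1
  0x0CF1 + 0x960A = 0x0A2FB
  0xA2FB + 0x18D3 = 0x0BBCE
One's-complement sum = 0xBBCE.
Checksum = ~0xBBCE & 0xFFFF = 0x4431.

4431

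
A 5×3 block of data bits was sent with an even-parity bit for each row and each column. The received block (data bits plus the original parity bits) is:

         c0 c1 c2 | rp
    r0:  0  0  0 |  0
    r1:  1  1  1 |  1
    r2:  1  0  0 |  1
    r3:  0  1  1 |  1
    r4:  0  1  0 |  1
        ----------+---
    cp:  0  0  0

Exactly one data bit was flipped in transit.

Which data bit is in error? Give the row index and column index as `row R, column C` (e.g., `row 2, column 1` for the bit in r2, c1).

row 3, column 1

Recompute each row's even parity and compare to rp:
  r0: data parity 0, sent rp 0 → ok
  r1: data parity 1, sent rp 1 → ok
  r2: data parity 1, sent rp 1 → ok
  r3: data parity 0, sent rp 1 → mismatch
  r4: data parity 1, sent rp 1 → ok
Recompute each column's even parity and compare to cp:
  c0: data parity 0, sent cp 0 → ok
  c1: data parity 1, sent cp 0 → mismatch
  c2: data parity 0, sent cp 0 → ok
Exactly one row (r3) and one column (c1) fail → the flipped bit is at their intersection.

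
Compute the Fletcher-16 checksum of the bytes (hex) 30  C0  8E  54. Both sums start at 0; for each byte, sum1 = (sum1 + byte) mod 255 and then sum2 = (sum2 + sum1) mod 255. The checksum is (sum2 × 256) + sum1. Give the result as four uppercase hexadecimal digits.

Running sums (mod 255):
  after byte 0 (30): sum1=48, sum2=48
  after byte 1 (C0): sum1=240, sum2=33
  after byte 2 (8E): sum1=127, sum2=160
  after byte 3 (54): sum1=211, sum2=116
Checksum = sum2·256 + sum1 = 116·256 + 211 = 29907 = 0x74D3.

74D3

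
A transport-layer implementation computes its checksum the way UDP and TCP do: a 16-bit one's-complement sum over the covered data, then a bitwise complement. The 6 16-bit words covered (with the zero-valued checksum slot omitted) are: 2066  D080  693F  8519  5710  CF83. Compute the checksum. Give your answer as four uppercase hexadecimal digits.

FA2B

One's-complement addition (fold any carry out of bit 15 back into bit 0):
  0x2066 + 0xD080 = 0x0F0E6
  0xF0E6 + 0x693F = 0x15A25 → wrap carry → 0x5A26
  0x5A26 + 0x8519 = 0x0DF3F
  0xDF3F + 0x5710 = 0x1364F → wrap carry → 0x3650
  0x3650 + 0xCF83 = 0x105D3 → wrap carry → 0x05D4
One's-complement sum = 0x05D4.
Checksum = ~0x05D4 & 0xFFFF = 0xFA2B.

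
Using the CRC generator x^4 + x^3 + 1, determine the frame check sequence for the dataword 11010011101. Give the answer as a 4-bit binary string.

1000

Append 4 zeros: 110100111010000. Divide by 11001 (XOR where the leading bit is 1):
  pos 0: 11010 XOR 11001 = 00011
  pos 3: 11011 XOR 11001 = 00010
  pos 6: 10101 XOR 11001 = 01100
  pos 7: 11000 XOR 11001 = 00001
Remainder (last 4 bits) = 1000. This is the CRC / FCS.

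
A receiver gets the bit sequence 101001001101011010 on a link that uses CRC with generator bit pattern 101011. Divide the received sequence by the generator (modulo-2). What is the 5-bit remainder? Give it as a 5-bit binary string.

Modulo-2 division of 101001001101011010 by 101011:
  pos 0: 101001 XOR 101011 = 000010
  pos 4: 100011 XOR 101011 = 001000
  pos 6: 100001 XOR 101011 = 001010
  pos 8: 101001 XOR 101011 = 000010
  pos 12: 101010 XOR 101011 = 000001
Remainder = 00001 (nonzero — an error is detected).

00001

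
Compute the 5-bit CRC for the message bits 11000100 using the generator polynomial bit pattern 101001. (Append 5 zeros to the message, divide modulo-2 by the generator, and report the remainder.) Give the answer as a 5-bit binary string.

11100

Append 5 zeros: 1100010000000. Divide by 101001 (XOR where the leading bit is 1):
  pos 0: 110001 XOR 101001 = 011000
  pos 1: 110000 XOR 101001 = 011001
  pos 2: 110010 XOR 101001 = 011011
  pos 3: 110110 XOR 101001 = 011111
  pos 4: 111110 XOR 101001 = 010111
  pos 5: 101110 XOR 101001 = 000111
Remainder (last 5 bits) = 11100. This is the CRC / FCS.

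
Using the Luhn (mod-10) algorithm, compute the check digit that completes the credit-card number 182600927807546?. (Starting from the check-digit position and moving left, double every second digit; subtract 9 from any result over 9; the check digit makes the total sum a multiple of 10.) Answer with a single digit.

1

Partial digits right→left: 6 4 5 7 0 8 7 2 9 0 0 6 2 8 1
Double every second digit counting from the check-digit position (so the 1st, 3rd, 5th, ... of the partial from the right).
  doubled (with −9 where >9): 3 1 0 5 9 0 4 2 → sum 24
  kept as-is: 4 7 8 2 0 6 8 → sum 35
Total = 24 + 35 = 59.
Check digit = (10 − (59 mod 10)) mod 10 = 1.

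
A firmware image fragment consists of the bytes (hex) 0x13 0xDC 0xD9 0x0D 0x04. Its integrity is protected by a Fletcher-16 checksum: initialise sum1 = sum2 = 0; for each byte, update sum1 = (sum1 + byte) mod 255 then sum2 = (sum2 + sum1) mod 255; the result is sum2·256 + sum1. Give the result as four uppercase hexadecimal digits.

7EDA

Running sums (mod 255):
  after byte 0 (0x13): sum1=19, sum2=19
  after byte 1 (0xDC): sum1=239, sum2=3
  after byte 2 (0xD9): sum1=201, sum2=204
  after byte 3 (0x0D): sum1=214, sum2=163
  after byte 4 (0x04): sum1=218, sum2=126
Checksum = sum2·256 + sum1 = 126·256 + 218 = 32474 = 0x7EDA.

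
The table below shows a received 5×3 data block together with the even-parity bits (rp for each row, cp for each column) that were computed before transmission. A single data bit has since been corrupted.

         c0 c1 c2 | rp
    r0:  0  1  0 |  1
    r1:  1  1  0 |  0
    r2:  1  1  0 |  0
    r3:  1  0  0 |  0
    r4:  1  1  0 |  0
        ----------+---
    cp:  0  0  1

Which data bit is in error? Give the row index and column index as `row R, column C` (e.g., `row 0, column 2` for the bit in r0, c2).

row 3, column 2

Recompute each row's even parity and compare to rp:
  r0: data parity 1, sent rp 1 → ok
  r1: data parity 0, sent rp 0 → ok
  r2: data parity 0, sent rp 0 → ok
  r3: data parity 1, sent rp 0 → mismatch
  r4: data parity 0, sent rp 0 → ok
Recompute each column's even parity and compare to cp:
  c0: data parity 0, sent cp 0 → ok
  c1: data parity 0, sent cp 0 → ok
  c2: data parity 0, sent cp 1 → mismatch
Exactly one row (r3) and one column (c2) fail → the flipped bit is at their intersection.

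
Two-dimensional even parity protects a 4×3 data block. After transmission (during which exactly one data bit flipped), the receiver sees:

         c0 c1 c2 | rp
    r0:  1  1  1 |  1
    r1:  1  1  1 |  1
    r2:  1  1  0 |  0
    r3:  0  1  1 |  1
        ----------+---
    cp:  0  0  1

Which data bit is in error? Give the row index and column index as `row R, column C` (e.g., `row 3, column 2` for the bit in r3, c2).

Recompute each row's even parity and compare to rp:
  r0: data parity 1, sent rp 1 → ok
  r1: data parity 1, sent rp 1 → ok
  r2: data parity 0, sent rp 0 → ok
  r3: data parity 0, sent rp 1 → mismatch
Recompute each column's even parity and compare to cp:
  c0: data parity 1, sent cp 0 → mismatch
  c1: data parity 0, sent cp 0 → ok
  c2: data parity 1, sent cp 1 → ok
Exactly one row (r3) and one column (c0) fail → the flipped bit is at their intersection.

row 3, column 0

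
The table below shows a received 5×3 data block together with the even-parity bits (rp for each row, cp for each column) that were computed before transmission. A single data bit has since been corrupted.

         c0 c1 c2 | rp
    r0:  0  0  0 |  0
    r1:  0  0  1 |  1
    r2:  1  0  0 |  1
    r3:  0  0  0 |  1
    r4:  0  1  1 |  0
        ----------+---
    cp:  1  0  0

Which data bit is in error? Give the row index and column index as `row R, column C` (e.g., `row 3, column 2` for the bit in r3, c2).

row 3, column 1

Recompute each row's even parity and compare to rp:
  r0: data parity 0, sent rp 0 → ok
  r1: data parity 1, sent rp 1 → ok
  r2: data parity 1, sent rp 1 → ok
  r3: data parity 0, sent rp 1 → mismatch
  r4: data parity 0, sent rp 0 → ok
Recompute each column's even parity and compare to cp:
  c0: data parity 1, sent cp 1 → ok
  c1: data parity 1, sent cp 0 → mismatch
  c2: data parity 0, sent cp 0 → ok
Exactly one row (r3) and one column (c1) fail → the flipped bit is at their intersection.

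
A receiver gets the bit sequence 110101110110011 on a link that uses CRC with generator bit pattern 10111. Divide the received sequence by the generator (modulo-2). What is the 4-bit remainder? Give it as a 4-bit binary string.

Modulo-2 division of 110101110110011 by 10111:
  pos 0: 11010 XOR 10111 = 01101
  pos 1: 11011 XOR 10111 = 01100
  pos 2: 11001 XOR 10111 = 01110
  pos 3: 11101 XOR 10111 = 01010
  pos 4: 10100 XOR 10111 = 00011
  pos 7: 11110 XOR 10111 = 01001
  pos 8: 10010 XOR 10111 = 00101
  pos 10: 10111 XOR 10111 = 00000
Remainder = 0000 (zero — the frame passes the CRC check).

0000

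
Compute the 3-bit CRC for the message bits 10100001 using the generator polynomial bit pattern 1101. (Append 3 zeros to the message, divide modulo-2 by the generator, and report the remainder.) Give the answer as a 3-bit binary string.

010

Append 3 zeros: 10100001000. Divide by 1101 (XOR where the leading bit is 1):
  pos 0: 1010 XOR 1101 = 0111
  pos 1: 1110 XOR 1101 = 0011
  pos 3: 1100 XOR 1101 = 0001
  pos 6: 1100 XOR 1101 = 0001
Remainder (last 3 bits) = 010. This is the CRC / FCS.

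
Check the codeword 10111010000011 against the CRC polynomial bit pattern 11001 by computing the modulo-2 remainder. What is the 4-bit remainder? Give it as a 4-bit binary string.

0000

Modulo-2 division of 10111010000011 by 11001:
  pos 0: 10111 XOR 11001 = 01110
  pos 1: 11100 XOR 11001 = 00101
  pos 3: 10110 XOR 11001 = 01111
  pos 4: 11110 XOR 11001 = 00111
  pos 6: 11100 XOR 11001 = 00101
  pos 8: 10101 XOR 11001 = 01100
  pos 9: 11001 XOR 11001 = 00000
Remainder = 0000 (zero — the frame passes the CRC check).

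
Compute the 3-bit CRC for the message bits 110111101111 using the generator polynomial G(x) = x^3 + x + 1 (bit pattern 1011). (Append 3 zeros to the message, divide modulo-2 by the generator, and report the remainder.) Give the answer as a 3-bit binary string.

000

Append 3 zeros: 110111101111000. Divide by 1011 (XOR where the leading bit is 1):
  pos 0: 1101 XOR 1011 = 0110
  pos 1: 1101 XOR 1011 = 0110
  pos 2: 1101 XOR 1011 = 0110
  pos 3: 1101 XOR 1011 = 0110
  pos 4: 1100 XOR 1011 = 0111
  pos 5: 1111 XOR 1011 = 0100
  pos 6: 1001 XOR 1011 = 0010
  pos 8: 1011 XOR 1011 = 0000
Remainder (last 3 bits) = 000. This is the CRC / FCS.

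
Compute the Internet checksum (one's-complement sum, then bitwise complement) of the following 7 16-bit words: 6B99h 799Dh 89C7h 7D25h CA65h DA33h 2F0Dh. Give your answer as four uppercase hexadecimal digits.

4035

One's-complement addition (fold any carry out of bit 15 back into bit 0):
  0x6B99 + 0x799D = 0x0E536
  0xE536 + 0x89C7 = 0x16EFD → wrap carry → 0x6EFE
  0x6EFE + 0x7D25 = 0x0EC23
  0xEC23 + 0xCA65 = 0x1B688 → wrap carry → 0xB689
  0xB689 + 0xDA33 = 0x190BC → wrap carry → 0x90BD
  0x90BD + 0x2F0D = 0x0BFCA
One's-complement sum = 0xBFCA.
Checksum = ~0xBFCA & 0xFFFF = 0x4035.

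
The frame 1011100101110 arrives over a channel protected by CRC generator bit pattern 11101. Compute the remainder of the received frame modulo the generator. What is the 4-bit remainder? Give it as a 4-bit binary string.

0000

Modulo-2 division of 1011100101110 by 11101:
  pos 0: 10111 XOR 11101 = 01010
  pos 1: 10100 XOR 11101 = 01001
  pos 2: 10010 XOR 11101 = 01111
  pos 3: 11111 XOR 11101 = 00010
  pos 6: 10011 XOR 11101 = 01110
  pos 7: 11101 XOR 11101 = 00000
Remainder = 0000 (zero — the frame passes the CRC check).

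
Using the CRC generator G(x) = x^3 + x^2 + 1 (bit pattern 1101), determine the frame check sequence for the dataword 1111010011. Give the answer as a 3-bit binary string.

Append 3 zeros: 1111010011000. Divide by 1101 (XOR where the leading bit is 1):
  pos 0: 1111 XOR 1101 = 0010
  pos 2: 1001 XOR 1101 = 0100
  pos 3: 1000 XOR 1101 = 0101
  pos 4: 1010 XOR 1101 = 0111
  pos 5: 1111 XOR 1101 = 0010
  pos 7: 1010 XOR 1101 = 0111
  pos 8: 1110 XOR 1101 = 0011
Remainder (last 3 bits) = 110. This is the CRC / FCS.

110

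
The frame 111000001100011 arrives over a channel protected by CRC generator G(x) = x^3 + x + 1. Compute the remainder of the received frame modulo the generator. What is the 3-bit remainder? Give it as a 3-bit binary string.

010

Modulo-2 division of 111000001100011 by 1011:
  pos 0: 1110 XOR 1011 = 0101
  pos 1: 1010 XOR 1011 = 0001
  pos 4: 1000 XOR 1011 = 0011
  pos 6: 1111 XOR 1011 = 0100
  pos 7: 1000 XOR 1011 = 0011
  pos 9: 1100 XOR 1011 = 0111
  pos 10: 1111 XOR 1011 = 0100
  pos 11: 1001 XOR 1011 = 0010
Remainder = 010 (nonzero — an error is detected).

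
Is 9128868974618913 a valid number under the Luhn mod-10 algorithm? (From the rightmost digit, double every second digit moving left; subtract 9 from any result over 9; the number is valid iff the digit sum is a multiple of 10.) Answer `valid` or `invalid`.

From the right, keep odd positions and double even positions (subtract 9 from any doubled value over 9):
  doubled (positions 2,4,...): 2 7 3 5 7 7 4 9 → sum 44
  kept (positions 1,3,...): 3 9 1 4 9 6 8 1 → sum 41
Total = 85.
85 mod 10 = 5, so the number is invalid.

invalid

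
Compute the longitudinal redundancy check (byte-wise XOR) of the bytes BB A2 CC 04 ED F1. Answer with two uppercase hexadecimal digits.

CD

XOR the bytes together:
  start with 0xBB
  0xBB ⊕ 0xA2 = 0x19
  0x19 ⊕ 0xCC = 0xD5
  0xD5 ⊕ 0x04 = 0xD1
  0xD1 ⊕ 0xED = 0x3C
  0x3C ⊕ 0xF1 = 0xCD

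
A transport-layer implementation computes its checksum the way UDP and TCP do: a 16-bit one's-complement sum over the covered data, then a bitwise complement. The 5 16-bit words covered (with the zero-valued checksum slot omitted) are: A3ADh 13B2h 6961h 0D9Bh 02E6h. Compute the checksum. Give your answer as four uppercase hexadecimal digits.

CEBD

One's-complement addition (fold any carry out of bit 15 back into bit 0):
  0xA3AD + 0x13B2 = 0x0B75F
  0xB75F + 0x6961 = 0x120C0 → wrap carry → 0x20C1
  0x20C1 + 0x0D9B = 0x02E5C
  0x2E5C + 0x02E6 = 0x03142
One's-complement sum = 0x3142.
Checksum = ~0x3142 & 0xFFFF = 0xCEBD.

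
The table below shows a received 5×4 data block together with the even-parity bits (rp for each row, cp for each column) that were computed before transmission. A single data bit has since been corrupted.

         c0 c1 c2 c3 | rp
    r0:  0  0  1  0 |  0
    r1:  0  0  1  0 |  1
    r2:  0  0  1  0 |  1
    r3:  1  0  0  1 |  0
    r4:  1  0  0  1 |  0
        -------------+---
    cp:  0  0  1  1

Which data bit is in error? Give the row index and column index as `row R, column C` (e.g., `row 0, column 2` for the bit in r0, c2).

row 0, column 3

Recompute each row's even parity and compare to rp:
  r0: data parity 1, sent rp 0 → mismatch
  r1: data parity 1, sent rp 1 → ok
  r2: data parity 1, sent rp 1 → ok
  r3: data parity 0, sent rp 0 → ok
  r4: data parity 0, sent rp 0 → ok
Recompute each column's even parity and compare to cp:
  c0: data parity 0, sent cp 0 → ok
  c1: data parity 0, sent cp 0 → ok
  c2: data parity 1, sent cp 1 → ok
  c3: data parity 0, sent cp 1 → mismatch
Exactly one row (r0) and one column (c3) fail → the flipped bit is at their intersection.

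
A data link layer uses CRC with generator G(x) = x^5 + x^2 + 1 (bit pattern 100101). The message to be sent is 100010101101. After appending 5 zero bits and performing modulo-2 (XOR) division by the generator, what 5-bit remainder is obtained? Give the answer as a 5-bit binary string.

11000

Append 5 zeros: 10001010110100000. Divide by 100101 (XOR where the leading bit is 1):
  pos 0: 100010 XOR 100101 = 000111
  pos 3: 111101 XOR 100101 = 011000
  pos 4: 110001 XOR 100101 = 010100
  pos 5: 101000 XOR 100101 = 001101
  pos 7: 110110 XOR 100101 = 010011
  pos 8: 100110 XOR 100101 = 000011
Remainder (last 5 bits) = 11000. This is the CRC / FCS.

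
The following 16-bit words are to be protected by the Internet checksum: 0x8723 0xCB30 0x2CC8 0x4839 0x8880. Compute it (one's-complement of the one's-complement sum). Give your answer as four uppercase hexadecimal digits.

One's-complement addition (fold any carry out of bit 15 back into bit 0):
  0x8723 + 0xCB30 = 0x15253 → wrap carry → 0x5254
  0x5254 + 0x2CC8 = 0x07F1C
  0x7F1C + 0x4839 = 0x0C755
  0xC755 + 0x8880 = 0x14FD5 → wrap carry → 0x4FD6
One's-complement sum = 0x4FD6.
Checksum = ~0x4FD6 & 0xFFFF = 0xB029.

B029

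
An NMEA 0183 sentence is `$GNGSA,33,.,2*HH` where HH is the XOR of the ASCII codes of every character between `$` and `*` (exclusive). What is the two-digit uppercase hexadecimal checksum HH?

6C

XOR the ASCII codes of the payload characters:
  'G' = 0x47 → acc = 0x47
  'N' = 0x4E → acc = 0x09
  'G' = 0x47 → acc = 0x4E
  'S' = 0x53 → acc = 0x1D
  'A' = 0x41 → acc = 0x5C
  ',' = 0x2C → acc = 0x70
  '3' = 0x33 → acc = 0x43
  '3' = 0x33 → acc = 0x70
  ',' = 0x2C → acc = 0x5C
  '.' = 0x2E → acc = 0x72
  ',' = 0x2C → acc = 0x5E
  '2' = 0x32 → acc = 0x6C
Checksum = 0x6C.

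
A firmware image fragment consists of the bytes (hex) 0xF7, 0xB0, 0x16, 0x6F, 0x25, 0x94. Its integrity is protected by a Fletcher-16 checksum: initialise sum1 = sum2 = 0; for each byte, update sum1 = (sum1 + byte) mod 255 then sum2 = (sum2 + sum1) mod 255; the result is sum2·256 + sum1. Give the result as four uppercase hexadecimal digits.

Running sums (mod 255):
  after byte 0 (0xF7): sum1=247, sum2=247
  after byte 1 (0xB0): sum1=168, sum2=160
  after byte 2 (0x16): sum1=190, sum2=95
  after byte 3 (0x6F): sum1=46, sum2=141
  after byte 4 (0x25): sum1=83, sum2=224
  after byte 5 (0x94): sum1=231, sum2=200
Checksum = sum2·256 + sum1 = 200·256 + 231 = 51431 = 0xC8E7.

C8E7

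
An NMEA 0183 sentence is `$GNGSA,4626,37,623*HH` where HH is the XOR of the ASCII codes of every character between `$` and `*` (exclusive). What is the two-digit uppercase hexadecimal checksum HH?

45

XOR the ASCII codes of the payload characters:
  'G' = 0x47 → acc = 0x47
  'N' = 0x4E → acc = 0x09
  'G' = 0x47 → acc = 0x4E
  'S' = 0x53 → acc = 0x1D
  'A' = 0x41 → acc = 0x5C
  ',' = 0x2C → acc = 0x70
  '4' = 0x34 → acc = 0x44
  '6' = 0x36 → acc = 0x72
  '2' = 0x32 → acc = 0x40
  '6' = 0x36 → acc = 0x76
  ',' = 0x2C → acc = 0x5A
  '3' = 0x33 → acc = 0x69
  '7' = 0x37 → acc = 0x5E
  ',' = 0x2C → acc = 0x72
  '6' = 0x36 → acc = 0x44
  '2' = 0x32 → acc = 0x76
  '3' = 0x33 → acc = 0x45
Checksum = 0x45.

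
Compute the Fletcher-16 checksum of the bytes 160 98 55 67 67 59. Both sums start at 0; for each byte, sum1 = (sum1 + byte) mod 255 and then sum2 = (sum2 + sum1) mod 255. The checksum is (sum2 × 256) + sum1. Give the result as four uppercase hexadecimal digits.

Running sums (mod 255):
  after byte 0 (160): sum1=160, sum2=160
  after byte 1 (98): sum1=3, sum2=163
  after byte 2 (55): sum1=58, sum2=221
  after byte 3 (67): sum1=125, sum2=91
  after byte 4 (67): sum1=192, sum2=28
  after byte 5 (59): sum1=251, sum2=24
Checksum = sum2·256 + sum1 = 24·256 + 251 = 6395 = 0x18FB.

18FB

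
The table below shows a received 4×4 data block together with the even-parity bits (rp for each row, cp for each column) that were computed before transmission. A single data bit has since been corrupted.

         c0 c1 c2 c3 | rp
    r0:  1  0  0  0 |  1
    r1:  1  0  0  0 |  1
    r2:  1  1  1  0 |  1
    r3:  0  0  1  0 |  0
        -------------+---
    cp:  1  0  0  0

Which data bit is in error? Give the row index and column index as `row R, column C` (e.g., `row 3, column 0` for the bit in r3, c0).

Recompute each row's even parity and compare to rp:
  r0: data parity 1, sent rp 1 → ok
  r1: data parity 1, sent rp 1 → ok
  r2: data parity 1, sent rp 1 → ok
  r3: data parity 1, sent rp 0 → mismatch
Recompute each column's even parity and compare to cp:
  c0: data parity 1, sent cp 1 → ok
  c1: data parity 1, sent cp 0 → mismatch
  c2: data parity 0, sent cp 0 → ok
  c3: data parity 0, sent cp 0 → ok
Exactly one row (r3) and one column (c1) fail → the flipped bit is at their intersection.

row 3, column 1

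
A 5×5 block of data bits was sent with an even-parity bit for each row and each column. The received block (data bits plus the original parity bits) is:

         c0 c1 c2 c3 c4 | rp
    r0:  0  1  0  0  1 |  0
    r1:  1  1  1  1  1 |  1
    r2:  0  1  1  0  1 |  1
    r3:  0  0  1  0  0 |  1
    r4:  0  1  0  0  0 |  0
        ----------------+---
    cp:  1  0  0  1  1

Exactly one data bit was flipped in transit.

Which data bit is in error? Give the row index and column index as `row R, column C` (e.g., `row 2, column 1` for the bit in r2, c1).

Recompute each row's even parity and compare to rp:
  r0: data parity 0, sent rp 0 → ok
  r1: data parity 1, sent rp 1 → ok
  r2: data parity 1, sent rp 1 → ok
  r3: data parity 1, sent rp 1 → ok
  r4: data parity 1, sent rp 0 → mismatch
Recompute each column's even parity and compare to cp:
  c0: data parity 1, sent cp 1 → ok
  c1: data parity 0, sent cp 0 → ok
  c2: data parity 1, sent cp 0 → mismatch
  c3: data parity 1, sent cp 1 → ok
  c4: data parity 1, sent cp 1 → ok
Exactly one row (r4) and one column (c2) fail → the flipped bit is at their intersection.

row 4, column 2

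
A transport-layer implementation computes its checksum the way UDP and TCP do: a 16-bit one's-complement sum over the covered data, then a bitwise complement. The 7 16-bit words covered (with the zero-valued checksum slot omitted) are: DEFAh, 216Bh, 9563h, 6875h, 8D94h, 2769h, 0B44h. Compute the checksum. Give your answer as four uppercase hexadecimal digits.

417F

One's-complement addition (fold any carry out of bit 15 back into bit 0):
  0xDEFA + 0x216B = 0x10065 → wrap carry → 0x0066
  0x0066 + 0x9563 = 0x095C9
  0x95C9 + 0x6875 = 0x0FE3E
  0xFE3E + 0x8D94 = 0x18BD2 → wrap carry → 0x8BD3
  0x8BD3 + 0x2769 = 0x0B33C
  0xB33C + 0x0B44 = 0x0BE80
One's-complement sum = 0xBE80.
Checksum = ~0xBE80 & 0xFFFF = 0x417F.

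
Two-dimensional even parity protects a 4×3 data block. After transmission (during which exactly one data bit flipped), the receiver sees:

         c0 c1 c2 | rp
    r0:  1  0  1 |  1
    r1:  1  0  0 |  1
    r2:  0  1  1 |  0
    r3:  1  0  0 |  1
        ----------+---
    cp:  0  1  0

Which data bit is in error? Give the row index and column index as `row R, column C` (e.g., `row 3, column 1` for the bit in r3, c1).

row 0, column 0

Recompute each row's even parity and compare to rp:
  r0: data parity 0, sent rp 1 → mismatch
  r1: data parity 1, sent rp 1 → ok
  r2: data parity 0, sent rp 0 → ok
  r3: data parity 1, sent rp 1 → ok
Recompute each column's even parity and compare to cp:
  c0: data parity 1, sent cp 0 → mismatch
  c1: data parity 1, sent cp 1 → ok
  c2: data parity 0, sent cp 0 → ok
Exactly one row (r0) and one column (c0) fail → the flipped bit is at their intersection.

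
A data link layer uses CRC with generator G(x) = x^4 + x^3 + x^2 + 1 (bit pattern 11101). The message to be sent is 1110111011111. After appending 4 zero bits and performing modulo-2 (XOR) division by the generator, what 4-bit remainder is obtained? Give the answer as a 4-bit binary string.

0010

Append 4 zeros: 11101110111110000. Divide by 11101 (XOR where the leading bit is 1):
  pos 0: 11101 XOR 11101 = 00000
  pos 5: 11011 XOR 11101 = 00110
  pos 7: 11011 XOR 11101 = 00110
  pos 9: 11010 XOR 11101 = 00111
  pos 11: 11100 XOR 11101 = 00001
Remainder (last 4 bits) = 0010. This is the CRC / FCS.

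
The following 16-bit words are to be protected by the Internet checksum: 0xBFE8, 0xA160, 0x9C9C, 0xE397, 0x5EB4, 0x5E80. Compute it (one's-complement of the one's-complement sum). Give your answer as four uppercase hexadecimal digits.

One's-complement addition (fold any carry out of bit 15 back into bit 0):
  0xBFE8 + 0xA160 = 0x16148 → wrap carry → 0x6149
  0x6149 + 0x9C9C = 0x0FDE5
  0xFDE5 + 0xE397 = 0x1E17C → wrap carry → 0xE17D
  0xE17D + 0x5EB4 = 0x14031 → wrap carry → 0x4032
  0x4032 + 0x5E80 = 0x09EB2
One's-complement sum = 0x9EB2.
Checksum = ~0x9EB2 & 0xFFFF = 0x614D.

614D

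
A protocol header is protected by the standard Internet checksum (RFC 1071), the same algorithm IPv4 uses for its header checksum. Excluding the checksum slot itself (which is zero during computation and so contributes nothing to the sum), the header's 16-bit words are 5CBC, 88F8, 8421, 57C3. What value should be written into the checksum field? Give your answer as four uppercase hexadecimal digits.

3E66

One's-complement addition (fold any carry out of bit 15 back into bit 0):
  0x5CBC + 0x88F8 = 0x0E5B4
  0xE5B4 + 0x8421 = 0x169D5 → wrap carry → 0x69D6
  0x69D6 + 0x57C3 = 0x0C199
One's-complement sum = 0xC199.
Checksum = ~0xC199 & 0xFFFF = 0x3E66.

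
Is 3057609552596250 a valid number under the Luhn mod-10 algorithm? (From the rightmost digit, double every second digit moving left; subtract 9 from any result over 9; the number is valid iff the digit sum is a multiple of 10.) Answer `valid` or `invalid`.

valid

From the right, keep odd positions and double even positions (subtract 9 from any doubled value over 9):
  doubled (positions 2,4,...): 1 3 1 1 9 3 1 6 → sum 25
  kept (positions 1,3,...): 0 2 9 2 5 0 7 0 → sum 25
Total = 50.
50 mod 10 = 0, so the number is valid.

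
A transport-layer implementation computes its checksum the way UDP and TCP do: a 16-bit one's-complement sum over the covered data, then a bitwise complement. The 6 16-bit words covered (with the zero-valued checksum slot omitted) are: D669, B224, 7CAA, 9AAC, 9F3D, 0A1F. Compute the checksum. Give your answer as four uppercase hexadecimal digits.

B6BD

One's-complement addition (fold any carry out of bit 15 back into bit 0):
  0xD669 + 0xB224 = 0x1888D → wrap carry → 0x888E
  0x888E + 0x7CAA = 0x10538 → wrap carry → 0x0539
  0x0539 + 0x9AAC = 0x09FE5
  0x9FE5 + 0x9F3D = 0x13F22 → wrap carry → 0x3F23
  0x3F23 + 0x0A1F = 0x04942
One's-complement sum = 0x4942.
Checksum = ~0x4942 & 0xFFFF = 0xB6BD.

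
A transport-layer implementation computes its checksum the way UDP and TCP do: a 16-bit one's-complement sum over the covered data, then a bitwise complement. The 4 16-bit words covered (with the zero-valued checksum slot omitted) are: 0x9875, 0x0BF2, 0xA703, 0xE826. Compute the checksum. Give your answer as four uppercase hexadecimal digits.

One's-complement addition (fold any carry out of bit 15 back into bit 0):
  0x9875 + 0x0BF2 = 0x0A467
  0xA467 + 0xA703 = 0x14B6A → wrap carry → 0x4B6B
  0x4B6B + 0xE826 = 0x13391 → wrap carry → 0x3392
One's-complement sum = 0x3392.
Checksum = ~0x3392 & 0xFFFF = 0xCC6D.

CC6D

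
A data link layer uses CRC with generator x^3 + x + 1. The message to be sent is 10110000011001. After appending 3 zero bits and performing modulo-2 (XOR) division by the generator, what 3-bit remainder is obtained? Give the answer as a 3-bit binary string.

Append 3 zeros: 10110000011001000. Divide by 1011 (XOR where the leading bit is 1):
  pos 0: 1011 XOR 1011 = 0000
  pos 9: 1100 XOR 1011 = 0111
  pos 10: 1111 XOR 1011 = 0100
  pos 11: 1000 XOR 1011 = 0011
  pos 13: 1100 XOR 1011 = 0111
Remainder (last 3 bits) = 111. This is the CRC / FCS.

111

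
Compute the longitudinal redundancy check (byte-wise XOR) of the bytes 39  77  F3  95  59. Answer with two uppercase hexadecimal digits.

71

XOR the bytes together:
  start with 0x39
  0x39 ⊕ 0x77 = 0x4E
  0x4E ⊕ 0xF3 = 0xBD
  0xBD ⊕ 0x95 = 0x28
  0x28 ⊕ 0x59 = 0x71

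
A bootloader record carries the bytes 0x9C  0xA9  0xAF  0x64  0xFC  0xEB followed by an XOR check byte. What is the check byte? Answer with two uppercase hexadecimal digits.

XOR the bytes together:
  start with 0x9C
  0x9C ⊕ 0xA9 = 0x35
  0x35 ⊕ 0xAF = 0x9A
  0x9A ⊕ 0x64 = 0xFE
  0xFE ⊕ 0xFC = 0x02
  0x02 ⊕ 0xEB = 0xE9

E9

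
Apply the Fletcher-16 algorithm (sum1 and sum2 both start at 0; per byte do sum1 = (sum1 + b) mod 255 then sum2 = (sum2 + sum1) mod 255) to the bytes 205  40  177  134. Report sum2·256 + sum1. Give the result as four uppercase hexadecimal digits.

Running sums (mod 255):
  after byte 0 (205): sum1=205, sum2=205
  after byte 1 (40): sum1=245, sum2=195
  after byte 2 (177): sum1=167, sum2=107
  after byte 3 (134): sum1=46, sum2=153
Checksum = sum2·256 + sum1 = 153·256 + 46 = 39214 = 0x992E.

992E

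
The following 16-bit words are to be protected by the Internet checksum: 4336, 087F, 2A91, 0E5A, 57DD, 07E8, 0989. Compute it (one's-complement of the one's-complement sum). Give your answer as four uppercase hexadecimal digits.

1211

One's-complement addition (fold any carry out of bit 15 back into bit 0):
  0x4336 + 0x087F = 0x04BB5
  0x4BB5 + 0x2A91 = 0x07646
  0x7646 + 0x0E5A = 0x084A0
  0x84A0 + 0x57DD = 0x0DC7D
  0xDC7D + 0x07E8 = 0x0E465
  0xE465 + 0x0989 = 0x0EDEE
One's-complement sum = 0xEDEE.
Checksum = ~0xEDEE & 0xFFFF = 0x1211.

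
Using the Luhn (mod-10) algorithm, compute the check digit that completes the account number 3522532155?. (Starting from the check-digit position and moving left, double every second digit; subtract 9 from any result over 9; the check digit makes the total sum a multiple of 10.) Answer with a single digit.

9

Partial digits right→left: 5 5 1 2 3 5 2 2 5 3
Double every second digit counting from the check-digit position (so the 1st, 3rd, 5th, ... of the partial from the right).
  doubled (with −9 where >9): 1 2 6 4 1 → sum 14
  kept as-is: 5 2 5 2 3 → sum 17
Total = 14 + 17 = 31.
Check digit = (10 − (31 mod 10)) mod 10 = 9.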